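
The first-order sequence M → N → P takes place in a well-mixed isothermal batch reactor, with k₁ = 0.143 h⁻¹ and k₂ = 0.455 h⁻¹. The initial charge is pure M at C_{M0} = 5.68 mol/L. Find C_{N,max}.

1.05 mol/L

For a first-order series the maximum intermediate yield is C_{N,max}/C_{M0} = (k₁/k₂)^[k₂/(k₂−k₁)].
= (0.143/0.455)^(0.455/(0.455−0.143)) = (0.3143)^(1.458) = 0.1849.
C_{N,max} = 0.1849×5.68 = 1.05 mol/L.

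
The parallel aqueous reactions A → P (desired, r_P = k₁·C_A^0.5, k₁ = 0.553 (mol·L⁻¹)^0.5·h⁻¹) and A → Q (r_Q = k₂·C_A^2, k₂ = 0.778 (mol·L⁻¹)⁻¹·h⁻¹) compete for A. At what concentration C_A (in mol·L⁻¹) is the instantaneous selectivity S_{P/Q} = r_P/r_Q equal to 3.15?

0.371 mol·L⁻¹

S_{P/Q} = (k₁/k₂)·C_A^-1.5 ⇒ C_A = (S·k₂/k₁)^(1/(-1.5)).
= (3.15×0.778/0.553)^(-0.6667) = (4.432)^(-0.6667) = 0.371 mol·L⁻¹.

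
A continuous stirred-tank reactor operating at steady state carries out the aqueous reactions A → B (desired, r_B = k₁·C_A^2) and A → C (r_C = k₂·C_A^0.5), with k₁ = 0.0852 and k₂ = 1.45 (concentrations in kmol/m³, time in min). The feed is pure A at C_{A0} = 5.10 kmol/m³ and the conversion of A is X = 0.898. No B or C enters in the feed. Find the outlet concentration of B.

Exit C_A = C_{A0}(1−X) = 5.10×0.102 = 0.5202 kmol/m³.
Rates in a CSTR are evaluated at the outlet concentration: r_B = 0.0852×0.5202^2 = 0.02306, r_C = 1.45×0.5202^0.5 = 1.046.
Fraction of consumed A going to B: r_B/(r_B+r_C) = 0.02157.
C_B = 0.02157·C_{A0}·X = 0.02157×5.10×0.898 = 0.0988 kmol/m³.

0.0988 kmol/m³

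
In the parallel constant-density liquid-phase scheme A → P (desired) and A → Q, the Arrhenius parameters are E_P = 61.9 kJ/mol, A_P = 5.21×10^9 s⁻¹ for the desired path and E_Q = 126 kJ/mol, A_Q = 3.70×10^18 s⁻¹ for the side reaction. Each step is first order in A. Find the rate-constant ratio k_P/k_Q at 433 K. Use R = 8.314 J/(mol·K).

0.0761

Since both paths have the same order in A, the concentration cancels and S_{P/Q} = k_P/k_Q = (A_P/A_Q)·exp[(E_Q−E_P)/(RT)].
(E_Q−E_P)/(RT) = (126−61.9)×10³/(8.314×433) = 64100/3600 = 17.81.
k_P/k_Q = (5.21×10^9/3.70×10^18)·exp(17.81) = 1.408×10^-9 × 5.407×10^7 = 0.0761.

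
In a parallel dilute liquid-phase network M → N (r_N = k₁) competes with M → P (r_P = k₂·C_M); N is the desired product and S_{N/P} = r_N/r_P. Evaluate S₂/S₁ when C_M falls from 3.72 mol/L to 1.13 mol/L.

S_{N/P} = (k₁/k₂)·C_M⁻¹, so S₂/S₁ = (C_{M,2}/C_{M,1})⁻¹.
= 3.72/1.13 = 3.29.
Selectivity toward N rises as C_M falls — low-concentration operation is favoured.

3.29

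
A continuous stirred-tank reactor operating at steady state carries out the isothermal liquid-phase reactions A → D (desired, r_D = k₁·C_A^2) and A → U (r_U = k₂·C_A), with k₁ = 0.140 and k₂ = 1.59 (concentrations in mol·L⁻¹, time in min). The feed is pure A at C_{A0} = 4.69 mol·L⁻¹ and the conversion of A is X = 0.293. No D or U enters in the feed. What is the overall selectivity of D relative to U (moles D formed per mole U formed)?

0.292

Exit C_A = C_{A0}(1−X) = 4.69×0.707 = 3.316 mol·L⁻¹.
Rates in a CSTR are evaluated at the outlet concentration: r_D = 0.140×3.316^2 = 1.539, r_U = 1.59×3.316 = 5.272.
Overall selectivity = C_D/C_U = r_Dτ/(r_Uτ) = r_D/r_U = 0.292.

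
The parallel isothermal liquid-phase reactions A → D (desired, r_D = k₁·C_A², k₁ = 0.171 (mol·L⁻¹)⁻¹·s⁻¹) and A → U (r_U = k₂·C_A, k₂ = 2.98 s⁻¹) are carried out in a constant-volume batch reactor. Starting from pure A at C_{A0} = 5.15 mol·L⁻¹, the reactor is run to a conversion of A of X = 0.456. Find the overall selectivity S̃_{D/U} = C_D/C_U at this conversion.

C_A = C_{A0}(1−X) = 2.802 mol·L⁻¹.
Along a PFR/batch, dC_U/dC_A = −r_U/(r_D+r_U) = −k₂/(k₂+k₁·C_A).
Integrating from C_{A0} to C_A: C_U = (2.98/0.171)·ln[(2.98+0.171·5.15)/(2.98+0.171·2.80)] = 17.43·ln(3.861/3.459) = 1.914 mol·L⁻¹.
Then C_D = (C_{A0}−C_A) − C_U = 2.348 − 1.914 = 0.4343 mol·L⁻¹.
S̃_{D/U} = C_D/C_U = 0.4343/1.914 = 0.227.

0.227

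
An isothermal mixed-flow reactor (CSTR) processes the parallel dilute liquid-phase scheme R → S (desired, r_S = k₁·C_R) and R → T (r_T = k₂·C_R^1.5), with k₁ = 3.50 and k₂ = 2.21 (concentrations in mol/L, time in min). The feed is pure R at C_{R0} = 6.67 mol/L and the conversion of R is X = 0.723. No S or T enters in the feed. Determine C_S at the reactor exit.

Exit C_R = C_{R0}(1−X) = 6.67×0.277 = 1.848 mol/L.
Rates in a CSTR are evaluated at the outlet concentration: r_S = 3.50×1.848 = 6.467, r_T = 2.21×1.848^1.5 = 5.550.
Fraction of consumed R going to S: r_S/(r_S+r_T) = 0.5381.
C_S = 0.5381·C_{R0}·X = 0.5381×6.67×0.723 = 2.60 mol/L.

2.60 mol/L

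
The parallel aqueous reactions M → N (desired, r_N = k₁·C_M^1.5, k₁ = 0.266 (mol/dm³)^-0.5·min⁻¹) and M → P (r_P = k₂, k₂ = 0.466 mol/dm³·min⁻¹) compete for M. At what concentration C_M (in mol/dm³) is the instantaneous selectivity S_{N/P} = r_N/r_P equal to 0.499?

S_{N/P} = (k₁/k₂)·C_M^1.5 ⇒ C_M = (S·k₂/k₁)^(1/1.5).
= (0.499×0.466/0.266)^(0.6667) = (0.8742)^(0.6667) = 0.914 mol/dm³.

0.914 mol/dm³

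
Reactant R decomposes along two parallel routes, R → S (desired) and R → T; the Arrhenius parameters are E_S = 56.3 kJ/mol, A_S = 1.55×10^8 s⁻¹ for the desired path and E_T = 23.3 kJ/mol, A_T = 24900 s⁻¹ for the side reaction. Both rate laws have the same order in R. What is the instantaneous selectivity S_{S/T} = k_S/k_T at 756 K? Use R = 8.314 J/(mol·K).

With equal orders, S_{S/T} = k_S/k_T = (A_S/A_T)·exp[(E_T−E_S)/(RT)].
(E_T−E_S)/(RT) = (23.3−56.3)×10³/(8.314×756) = -33000/6285 = -5.250.
k_S/k_T = (1.55×10^8/24900)·exp(-5.250) = 6225 × 0.005246 = 32.7.

32.7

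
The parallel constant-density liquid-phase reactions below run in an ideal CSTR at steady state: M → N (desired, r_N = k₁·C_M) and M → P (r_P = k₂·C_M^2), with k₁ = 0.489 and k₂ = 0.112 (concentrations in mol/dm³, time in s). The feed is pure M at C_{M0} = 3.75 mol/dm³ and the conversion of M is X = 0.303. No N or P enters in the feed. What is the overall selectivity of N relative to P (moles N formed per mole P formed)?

Exit C_M = C_{M0}(1−X) = 3.75×0.697 = 2.614 mol/dm³.
In a CSTR the entire volume is at exit conditions, so r_N = 0.489×2.614 = 1.278 and r_P = 0.112×2.614^2 = 0.7651.
Overall selectivity = C_N/C_P = r_Nτ/(r_Pτ) = r_N/r_P = 1.67.

1.67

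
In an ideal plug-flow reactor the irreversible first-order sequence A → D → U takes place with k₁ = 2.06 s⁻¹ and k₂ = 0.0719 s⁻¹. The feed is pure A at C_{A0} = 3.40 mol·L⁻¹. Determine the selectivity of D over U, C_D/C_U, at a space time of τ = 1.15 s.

For first-order series with pure A initially, C_D(τ) = k₁C_{A0}/(k₂−k₁)·(e^(−k₁τ) − e^(−k₂τ)).
e^(−k₁τ) = e^(−2.06×1.15) = e^(−2.369) = 0.09357; e^(−k₂τ) = e^(−0.08268) = 0.9206.
C_D = 2.06×3.40/(0.0719−2.06) × (0.09357−0.9206) = (-3.523)×(-0.8271) = 2.914 mol·L⁻¹.
C_A = C_{A0}e^(−k₁τ) = 0.3182 mol·L⁻¹, so C_U = C_{A0}−C_A−C_D = 0.1681 mol·L⁻¹; C_D/C_U = 17.3.

17.3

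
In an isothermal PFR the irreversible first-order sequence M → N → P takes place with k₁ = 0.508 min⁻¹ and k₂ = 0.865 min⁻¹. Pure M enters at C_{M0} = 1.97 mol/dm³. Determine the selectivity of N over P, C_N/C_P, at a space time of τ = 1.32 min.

For first-order series with pure M initially, C_N(τ) = k₁C_{M0}/(k₂−k₁)·(e^(−k₁τ) − e^(−k₂τ)).
e^(−k₁τ) = e^(−0.508×1.32) = e^(−0.6706) = 0.5114; e^(−k₂τ) = e^(−1.142) = 0.3192.
C_N = 0.508×1.97/(0.865−0.508) × (0.5114−0.3192) = 2.803×0.1922 = 0.5387 mol/dm³.
C_M = C_{M0}e^(−k₁τ) = 1.008 mol/dm³, so C_P = C_{M0}−C_M−C_N = 0.4238 mol/dm³; C_N/C_P = 1.27.

1.27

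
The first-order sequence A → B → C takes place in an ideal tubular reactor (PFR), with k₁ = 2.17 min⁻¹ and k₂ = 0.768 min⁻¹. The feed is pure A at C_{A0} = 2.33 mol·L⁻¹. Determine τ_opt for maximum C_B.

0.741 min

For first-order series the maximum of C_B occurs at τ_opt = ln(k₂/k₁)/(k₂−k₁).
= ln(0.768/2.17)/(0.768−2.17) = ln(0.3539)/-1.402 = -1.039/-1.402 = 0.741 min.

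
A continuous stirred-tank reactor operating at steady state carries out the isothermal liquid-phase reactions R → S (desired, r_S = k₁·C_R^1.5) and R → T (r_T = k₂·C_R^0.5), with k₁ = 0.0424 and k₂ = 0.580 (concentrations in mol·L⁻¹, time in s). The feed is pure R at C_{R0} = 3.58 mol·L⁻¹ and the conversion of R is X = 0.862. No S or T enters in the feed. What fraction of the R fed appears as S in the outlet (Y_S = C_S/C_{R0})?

Exit C_R = C_{R0}(1−X) = 3.58×0.138 = 0.4940 mol·L⁻¹.
Rates in a CSTR are evaluated at the outlet concentration: r_S = 0.0424×0.4940^1.5 = 0.01472, r_T = 0.580×0.4940^0.5 = 0.4077.
Fraction of consumed R going to S: r_S/(r_S+r_T) = 0.03486.
C_S = 0.03486·C_{R0}·X = 0.03486×3.58×0.862 = 0.108 mol·L⁻¹; Y_S = C_S/C_{R0} = 0.0300.

0.0300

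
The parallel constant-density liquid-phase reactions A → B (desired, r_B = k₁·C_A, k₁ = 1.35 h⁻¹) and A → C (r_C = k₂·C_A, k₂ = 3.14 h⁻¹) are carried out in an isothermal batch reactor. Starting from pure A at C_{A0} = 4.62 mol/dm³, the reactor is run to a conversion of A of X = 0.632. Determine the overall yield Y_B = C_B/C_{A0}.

0.190

C_A = C_{A0}(1−X) = 1.700 mol/dm³.
Both paths are first order in A, so the instantaneous fraction to B is constant: dC_B/d(−C_A) = k₁/(k₁+k₂) = 0.3007.
C_B = 0.3007·(C_{A0}−C_A) = 0.3007×2.920 = 0.878 mol/dm³.
Y_B = C_B/C_{A0} = 0.8779/4.62 = 0.190.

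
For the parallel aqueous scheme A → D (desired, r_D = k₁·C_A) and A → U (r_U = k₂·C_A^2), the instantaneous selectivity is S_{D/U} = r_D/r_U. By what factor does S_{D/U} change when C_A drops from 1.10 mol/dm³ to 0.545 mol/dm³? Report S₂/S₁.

2.02

S_{D/U} = (k₁/k₂)·C_A⁻¹, so S₂/S₁ = (C_{A,2}/C_{A,1})⁻¹.
= 1.10/0.545 = 2.02.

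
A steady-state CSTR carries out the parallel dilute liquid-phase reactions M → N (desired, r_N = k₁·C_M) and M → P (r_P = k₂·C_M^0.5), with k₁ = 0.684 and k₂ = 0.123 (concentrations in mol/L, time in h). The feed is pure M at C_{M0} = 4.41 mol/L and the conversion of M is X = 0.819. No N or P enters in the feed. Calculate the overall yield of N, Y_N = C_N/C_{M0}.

0.682

Exit C_M = C_{M0}(1−X) = 4.41×0.181 = 0.7982 mol/L.
Rates in a CSTR are evaluated at the outlet concentration: r_N = 0.684×0.7982 = 0.5460, r_P = 0.123×0.7982^0.5 = 0.1099.
Fraction of consumed M going to N: r_N/(r_N+r_P) = 0.8324.
C_N = 0.8324·C_{M0}·X = 0.8324×4.41×0.819 = 3.01 mol/L; Y_N = C_N/C_{M0} = 0.682.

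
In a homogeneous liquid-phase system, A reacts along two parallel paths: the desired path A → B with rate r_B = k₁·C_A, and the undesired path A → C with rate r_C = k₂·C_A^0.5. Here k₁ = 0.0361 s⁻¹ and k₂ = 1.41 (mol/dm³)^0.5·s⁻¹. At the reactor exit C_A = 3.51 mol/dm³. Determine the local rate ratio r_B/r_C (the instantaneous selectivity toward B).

0.0480

S_{B/C} = r_B/r_C = (k₁·C_A)/(k₂·C_A^0.5) = (k₁/k₂)·C_A^0.5.
= (0.0361×3.510) / (1.41×3.510^0.5) = 0.1267/2.642 = 0.0480.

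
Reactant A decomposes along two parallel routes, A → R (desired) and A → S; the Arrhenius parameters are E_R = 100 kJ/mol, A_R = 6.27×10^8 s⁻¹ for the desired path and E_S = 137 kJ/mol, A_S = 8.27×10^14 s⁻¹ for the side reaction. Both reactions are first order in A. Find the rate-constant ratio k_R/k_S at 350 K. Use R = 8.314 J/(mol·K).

With equal orders, S_{R/S} = k_R/k_S = (A_R/A_S)·exp[(E_S−E_R)/(RT)].
(E_S−E_R)/(RT) = (137−100)×10³/(8.314×350) = 37000/2910 = 12.72.
k_R/k_S = (6.27×10^8/8.27×10^14)·exp(12.72) = 7.582×10^-7 × 3.328×10^5 = 0.252.

0.252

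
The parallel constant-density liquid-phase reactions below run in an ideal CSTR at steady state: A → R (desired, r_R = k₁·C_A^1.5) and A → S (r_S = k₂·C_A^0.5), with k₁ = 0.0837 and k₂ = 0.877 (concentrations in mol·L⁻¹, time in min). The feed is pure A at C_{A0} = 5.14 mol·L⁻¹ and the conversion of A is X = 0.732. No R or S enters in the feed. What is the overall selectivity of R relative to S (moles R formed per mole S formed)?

0.131

Exit C_A = C_{A0}(1−X) = 5.14×0.268 = 1.378 mol·L⁻¹.
A CSTR operates uniformly at the exit composition, giving r_R = 0.1353 and r_S = 1.029 (each k·C_A^n at C_A = 1.378).
Overall selectivity = C_R/C_S = r_Rτ/(r_Sτ) = r_R/r_S = 0.131.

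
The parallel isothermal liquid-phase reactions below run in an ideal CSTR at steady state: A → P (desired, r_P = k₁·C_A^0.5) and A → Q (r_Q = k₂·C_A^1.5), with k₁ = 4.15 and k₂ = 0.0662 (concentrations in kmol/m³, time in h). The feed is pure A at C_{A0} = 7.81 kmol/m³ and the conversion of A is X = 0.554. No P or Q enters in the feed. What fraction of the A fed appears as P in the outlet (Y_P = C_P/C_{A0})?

0.525

Exit C_A = C_{A0}(1−X) = 7.81×0.446 = 3.483 kmol/m³.
In a CSTR the entire volume is at exit conditions, so r_P = 4.15×3.483^0.5 = 7.745 and r_Q = 0.0662×3.483^1.5 = 0.4304.
Fraction of consumed A going to P: r_P/(r_P+r_Q) = 0.9474.
C_P = 0.9474·C_{A0}·X = 0.9474×7.81×0.554 = 4.10 kmol/m³; Y_P = C_P/C_{A0} = 0.525.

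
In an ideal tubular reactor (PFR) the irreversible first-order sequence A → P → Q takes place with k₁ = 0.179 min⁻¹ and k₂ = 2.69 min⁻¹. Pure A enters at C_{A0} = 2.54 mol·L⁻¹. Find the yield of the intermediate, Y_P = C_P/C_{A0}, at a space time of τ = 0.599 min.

Solving the coupled first-order balances gives C_P(τ) = [k₁/(k₂−k₁)]·C_{A0}·(e^(−k₁τ) − e^(−k₂τ)).
e^(−k₁τ) = e^(−0.179×0.599) = e^(−0.1072) = 0.8983; e^(−k₂τ) = e^(−1.611) = 0.1996.
C_P = 0.179×2.54/(2.69−0.179) × (0.8983−0.1996) = 0.1811×0.6987 = 0.1265 mol·L⁻¹.
Y_P = C_P/C_{A0} = 0.1265/2.54 = 0.0498.

0.0498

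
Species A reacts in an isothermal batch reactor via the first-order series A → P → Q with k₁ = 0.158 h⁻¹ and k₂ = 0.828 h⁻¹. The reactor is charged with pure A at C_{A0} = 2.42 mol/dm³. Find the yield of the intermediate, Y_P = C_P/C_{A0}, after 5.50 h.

0.0964

The intermediate concentration in a first-order A→B→C sequence is C_P = k₁C_{A0}(e^(−k₁t) − e^(−k₂t))/(k₂−k₁).
e^(−k₁t) = e^(−0.158×5.50) = e^(−0.8690) = 0.4194; e^(−k₂t) = e^(−4.554) = 0.01053.
C_P = 0.158×2.42/(0.828−0.158) × (0.4194−0.01053) = 0.5707×0.4088 = 0.2333 mol/dm³.
Y_P = C_P/C_{A0} = 0.2333/2.42 = 0.0964.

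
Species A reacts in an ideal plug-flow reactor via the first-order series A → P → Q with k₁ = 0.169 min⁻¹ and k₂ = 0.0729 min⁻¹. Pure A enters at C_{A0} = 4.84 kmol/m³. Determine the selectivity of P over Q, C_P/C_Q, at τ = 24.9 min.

0.359

Solving the coupled first-order balances gives C_P(τ) = [k₁/(k₂−k₁)]·C_{A0}·(e^(−k₁τ) − e^(−k₂τ)).
e^(−k₁τ) = e^(−0.169×24.9) = e^(−4.208) = 0.01487; e^(−k₂τ) = e^(−1.815) = 0.1628.
C_P = 0.169×4.84/(0.0729−0.169) × (0.01487−0.1628) = (-8.512)×(-0.1479) = 1.259 kmol/m³.
C_A = C_{A0}e^(−k₁τ) = 0.07199 kmol/m³, so C_Q = C_{A0}−C_A−C_P = 3.509 kmol/m³; C_P/C_Q = 0.359.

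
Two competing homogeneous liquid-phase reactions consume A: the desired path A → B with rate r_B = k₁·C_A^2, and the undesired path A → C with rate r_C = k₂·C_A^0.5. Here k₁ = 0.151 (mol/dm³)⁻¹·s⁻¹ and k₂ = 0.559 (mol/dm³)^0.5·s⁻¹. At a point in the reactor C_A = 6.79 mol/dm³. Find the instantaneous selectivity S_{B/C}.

S_{B/C} = r_B/r_C = (k₁·C_A^2)/(k₂·C_A^0.5) = (k₁/k₂)·C_A^1.5.
= (0.151×6.790^2) / (0.559×6.790^0.5) = 6.962/1.457 = 4.78.

4.78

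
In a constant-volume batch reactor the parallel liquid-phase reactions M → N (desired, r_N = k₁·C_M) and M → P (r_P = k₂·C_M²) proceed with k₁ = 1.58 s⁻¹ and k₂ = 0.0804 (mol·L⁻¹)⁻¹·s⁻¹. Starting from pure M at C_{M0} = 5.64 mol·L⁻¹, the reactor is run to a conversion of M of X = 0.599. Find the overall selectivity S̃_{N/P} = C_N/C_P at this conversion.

5.03

C_M = C_{M0}(1−X) = 2.262 mol·L⁻¹.
Along a PFR/batch, dC_N/dC_M = −r_N/(r_N+r_P) = −k₁/(k₁+k₂·C_M).
Integrating from C_{M0} to C_M: C_N = (1.58/0.0804)·ln[(1.58+0.0804·5.64)/(1.58+0.0804·2.26)] = 19.65·ln(2.033/1.762) = 2.818 mol·L⁻¹.
C_P = (C_{M0}−C_M)−C_N = 0.5607 mol·L⁻¹; S̃_{N/P} = 2.818/0.5607 = 5.03.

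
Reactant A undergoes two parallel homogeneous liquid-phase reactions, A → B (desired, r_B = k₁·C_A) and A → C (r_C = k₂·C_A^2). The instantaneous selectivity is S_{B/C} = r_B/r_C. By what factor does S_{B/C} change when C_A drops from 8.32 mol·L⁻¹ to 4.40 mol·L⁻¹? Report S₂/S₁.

1.89

S_{B/C} = (k₁/k₂)·C_A⁻¹, so S₂/S₁ = (C_{A,2}/C_{A,1})⁻¹.
= 8.32/4.40 = 1.89.
Selectivity toward B rises as C_A falls — low-concentration operation is favoured.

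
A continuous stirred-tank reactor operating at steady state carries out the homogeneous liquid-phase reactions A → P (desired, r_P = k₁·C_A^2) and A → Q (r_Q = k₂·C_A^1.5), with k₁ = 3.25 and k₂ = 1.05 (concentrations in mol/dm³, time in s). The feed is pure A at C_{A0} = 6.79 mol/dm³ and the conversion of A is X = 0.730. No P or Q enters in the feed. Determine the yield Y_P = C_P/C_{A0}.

Exit C_A = C_{A0}(1−X) = 6.79×0.270 = 1.833 mol/dm³.
In a CSTR the entire volume is at exit conditions, so r_P = 3.25×1.833^2 = 10.92 and r_Q = 1.05×1.833^1.5 = 2.606.
Fraction of consumed A going to P: r_P/(r_P+r_Q) = 0.8074.
C_P = 0.8074·C_{A0}·X = 0.8074×6.79×0.730 = 4.00 mol/dm³; Y_P = C_P/C_{A0} = 0.589.

0.589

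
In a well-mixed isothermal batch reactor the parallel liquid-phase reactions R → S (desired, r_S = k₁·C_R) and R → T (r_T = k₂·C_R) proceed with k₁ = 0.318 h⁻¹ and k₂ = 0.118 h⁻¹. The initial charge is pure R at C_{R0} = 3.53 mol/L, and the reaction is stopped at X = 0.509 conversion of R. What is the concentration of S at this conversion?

C_R = C_{R0}(1−X) = 1.733 mol/L.
Both paths are first order in R, so the instantaneous fraction to S is constant: dC_S/d(−C_R) = k₁/(k₁+k₂) = 0.7294.
C_S = 0.7294·(C_{R0}−C_R) = 0.7294×1.797 = 1.31 mol/L.

1.31 mol/L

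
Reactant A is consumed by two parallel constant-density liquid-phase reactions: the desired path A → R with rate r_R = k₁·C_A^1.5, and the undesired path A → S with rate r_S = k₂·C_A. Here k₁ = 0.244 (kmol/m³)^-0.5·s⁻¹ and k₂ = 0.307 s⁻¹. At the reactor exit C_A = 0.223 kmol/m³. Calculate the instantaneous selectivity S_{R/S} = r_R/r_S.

S_{R/S} = r_R/r_S = (k₁·C_A^1.5)/(k₂·C_A) = (k₁/k₂)·C_A^0.5.
= (0.244×0.2230^1.5) / (0.307×0.2230) = 0.02569/0.06846 = 0.375.
Since the desired path is higher order in A, keeping C_A high (PFR or concentrated feed) favours R.

0.375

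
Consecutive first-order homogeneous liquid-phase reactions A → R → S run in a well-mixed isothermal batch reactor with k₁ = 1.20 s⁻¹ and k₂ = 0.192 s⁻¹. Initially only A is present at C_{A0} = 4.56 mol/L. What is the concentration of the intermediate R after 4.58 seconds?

The intermediate concentration in a first-order A→B→C sequence is C_R = k₁C_{A0}(e^(−k₁t) − e^(−k₂t))/(k₂−k₁).
e^(−k₁t) = e^(−1.20×4.58) = e^(−5.496) = 0.004103; e^(−k₂t) = e^(−0.8794) = 0.4150.
C_R = 1.20×4.56/(0.192−1.20) × (0.004103−0.4150) = (-5.429)×(-0.4109) = 2.231 mol/L.

2.23 mol/L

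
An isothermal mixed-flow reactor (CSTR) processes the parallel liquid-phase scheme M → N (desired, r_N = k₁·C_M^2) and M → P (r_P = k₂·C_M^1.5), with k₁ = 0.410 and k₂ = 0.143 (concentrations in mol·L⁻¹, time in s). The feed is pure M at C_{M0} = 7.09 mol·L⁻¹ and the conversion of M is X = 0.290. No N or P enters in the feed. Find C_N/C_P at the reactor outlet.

Exit C_M = C_{M0}(1−X) = 7.09×0.710 = 5.034 mol·L⁻¹.
In a CSTR the entire volume is at exit conditions, so r_N = 0.410×5.034^2 = 10.39 and r_P = 0.143×5.034^1.5 = 1.615.
Overall selectivity = C_N/C_P = r_Nτ/(r_Pτ) = r_N/r_P = 6.43.

6.43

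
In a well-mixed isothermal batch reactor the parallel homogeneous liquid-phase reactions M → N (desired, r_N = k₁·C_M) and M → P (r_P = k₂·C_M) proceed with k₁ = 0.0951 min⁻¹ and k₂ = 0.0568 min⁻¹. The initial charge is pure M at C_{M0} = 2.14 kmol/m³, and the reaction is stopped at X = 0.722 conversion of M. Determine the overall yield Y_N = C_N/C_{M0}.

C_M = C_{M0}(1−X) = 0.5949 kmol/m³.
Both paths are first order in M, so the instantaneous fraction to N is constant: dC_N/d(−C_M) = k₁/(k₁+k₂) = 0.6261.
C_N = 0.6261·(C_{M0}−C_M) = 0.6261×1.545 = 0.967 kmol/m³.
Y_N = C_N/C_{M0} = 0.9673/2.14 = 0.452.

0.452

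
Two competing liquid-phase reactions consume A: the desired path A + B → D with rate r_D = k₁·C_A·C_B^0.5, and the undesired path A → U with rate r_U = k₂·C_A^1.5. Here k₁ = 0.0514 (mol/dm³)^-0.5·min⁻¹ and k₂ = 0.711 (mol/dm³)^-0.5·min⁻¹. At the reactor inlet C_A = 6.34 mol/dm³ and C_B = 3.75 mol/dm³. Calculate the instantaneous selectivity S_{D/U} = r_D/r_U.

0.0556

S_{D/U} = r_D/r_U = (k₁·C_A·C_B^0.5)/(k₂·C_A^1.5) = (k₁/k₂)·C_A^-0.5·C_B^0.5.
= (0.0514×6.340×3.750^0.5) / (0.711×6.340^1.5) = 0.6311/11.35 = 0.0556.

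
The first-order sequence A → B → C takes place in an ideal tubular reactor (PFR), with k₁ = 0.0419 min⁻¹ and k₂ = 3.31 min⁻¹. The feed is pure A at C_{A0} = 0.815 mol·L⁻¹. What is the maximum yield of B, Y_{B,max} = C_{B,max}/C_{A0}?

Evaluating C_B at τ_opt = ln(k₂/k₁)/(k₂−k₁) gives C_{B,max}/C_{A0} = (k₁/k₂)^[k₂/(k₂−k₁)].
= (0.0419/3.31)^(3.31/(3.31−0.0419)) = (0.01266)^(1.013) = 0.01197.

0.0120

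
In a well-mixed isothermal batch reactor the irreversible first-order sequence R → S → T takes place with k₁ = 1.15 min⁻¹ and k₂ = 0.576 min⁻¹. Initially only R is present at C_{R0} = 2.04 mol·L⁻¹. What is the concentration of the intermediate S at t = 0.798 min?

0.948 mol·L⁻¹

Solving the coupled first-order balances gives C_S(t) = [k₁/(k₂−k₁)]·C_{R0}·(e^(−k₁t) − e^(−k₂t)).
e^(−k₁t) = e^(−1.15×0.798) = e^(−0.9177) = 0.3994; e^(−k₂t) = e^(−0.4596) = 0.6315.
C_S = 1.15×2.04/(0.576−1.15) × (0.3994−0.6315) = (-4.087)×(-0.2321) = 0.9485 mol·L⁻¹.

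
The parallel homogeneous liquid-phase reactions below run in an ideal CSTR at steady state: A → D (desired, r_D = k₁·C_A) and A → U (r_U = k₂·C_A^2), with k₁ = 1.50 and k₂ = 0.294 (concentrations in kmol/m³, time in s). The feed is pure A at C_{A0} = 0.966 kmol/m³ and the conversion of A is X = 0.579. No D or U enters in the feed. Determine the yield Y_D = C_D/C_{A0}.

0.536

Exit C_A = C_{A0}(1−X) = 0.966×0.421 = 0.4067 kmol/m³.
A CSTR operates uniformly at the exit composition, giving r_D = 0.6100 and r_U = 0.04863 (each k·C_A^n at C_A = 0.4067).
Fraction of consumed A going to D: r_D/(r_D+r_U) = 0.9262.
C_D = 0.9262·C_{A0}·X = 0.9262×0.966×0.579 = 0.518 kmol/m³; Y_D = C_D/C_{A0} = 0.536.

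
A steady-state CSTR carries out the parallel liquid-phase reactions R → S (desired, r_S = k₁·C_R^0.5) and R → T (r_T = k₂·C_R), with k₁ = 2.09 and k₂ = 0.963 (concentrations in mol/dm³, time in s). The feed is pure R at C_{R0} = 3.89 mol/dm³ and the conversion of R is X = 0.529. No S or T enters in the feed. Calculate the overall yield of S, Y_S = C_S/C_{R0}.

0.326

Exit C_R = C_{R0}(1−X) = 3.89×0.471 = 1.832 mol/dm³.
A CSTR operates uniformly at the exit composition, giving r_S = 2.829 and r_T = 1.764 (each k·C_R^n at C_R = 1.832).
Fraction of consumed R going to S: r_S/(r_S+r_T) = 0.6159.
C_S = 0.6159·C_{R0}·X = 0.6159×3.89×0.529 = 1.27 mol/dm³; Y_S = C_S/C_{R0} = 0.326.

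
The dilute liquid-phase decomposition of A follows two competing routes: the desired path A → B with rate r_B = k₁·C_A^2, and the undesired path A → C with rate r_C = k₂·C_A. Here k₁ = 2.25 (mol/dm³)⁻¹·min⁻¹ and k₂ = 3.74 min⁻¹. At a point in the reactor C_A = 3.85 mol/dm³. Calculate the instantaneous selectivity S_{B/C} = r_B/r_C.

2.32

S_{B/C} = r_B/r_C = (k₁·C_A^2)/(k₂·C_A) = (k₁/k₂)·C_A.
= (2.25×3.850^2) / (3.74×3.850) = 33.35/14.40 = 2.32.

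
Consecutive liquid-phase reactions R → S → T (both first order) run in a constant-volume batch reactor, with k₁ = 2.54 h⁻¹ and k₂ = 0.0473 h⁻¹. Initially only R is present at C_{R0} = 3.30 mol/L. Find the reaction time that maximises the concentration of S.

Setting dC_S/dt = 0 gives t_opt = ln(k₂/k₁)/(k₂−k₁).
= ln(0.0473/2.54)/(0.0473−2.54) = ln(0.01862)/-2.493 = -3.983/-2.493 = 1.60 h.

1.60 h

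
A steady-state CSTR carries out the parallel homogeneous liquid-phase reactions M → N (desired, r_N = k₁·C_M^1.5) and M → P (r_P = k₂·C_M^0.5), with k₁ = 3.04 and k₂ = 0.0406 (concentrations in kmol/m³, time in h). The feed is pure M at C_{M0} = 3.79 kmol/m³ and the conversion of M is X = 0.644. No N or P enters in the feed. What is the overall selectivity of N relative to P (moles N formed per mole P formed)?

101

Exit C_M = C_{M0}(1−X) = 3.79×0.356 = 1.349 kmol/m³.
Rates in a CSTR are evaluated at the outlet concentration: r_N = 3.04×1.349^1.5 = 4.764, r_P = 0.0406×1.349^0.5 = 0.04716.
Overall selectivity = C_N/C_P = r_Nτ/(r_Pτ) = r_N/r_P = 101.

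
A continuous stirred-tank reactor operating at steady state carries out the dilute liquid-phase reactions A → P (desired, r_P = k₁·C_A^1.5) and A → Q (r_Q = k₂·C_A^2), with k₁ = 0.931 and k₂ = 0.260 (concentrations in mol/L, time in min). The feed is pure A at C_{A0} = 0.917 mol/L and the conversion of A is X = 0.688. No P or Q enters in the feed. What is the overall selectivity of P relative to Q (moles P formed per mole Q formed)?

6.69

Exit C_A = C_{A0}(1−X) = 0.917×0.312 = 0.2861 mol/L.
A CSTR operates uniformly at the exit composition, giving r_P = 0.1425 and r_Q = 0.02128 (each k·C_A^n at C_A = 0.2861).
Overall selectivity = C_P/C_Q = r_Pτ/(r_Qτ) = r_P/r_Q = 6.69.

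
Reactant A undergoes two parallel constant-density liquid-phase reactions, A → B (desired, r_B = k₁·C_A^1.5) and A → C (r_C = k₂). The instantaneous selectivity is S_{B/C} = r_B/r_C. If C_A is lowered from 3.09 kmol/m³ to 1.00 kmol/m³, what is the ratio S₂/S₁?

0.184

S_{B/C} = (k₁/k₂)·C_A^1.5, so S₂/S₁ = (C_{A,2}/C_{A,1})^1.5.
= (1.00/3.09)^1.5 = (0.3236)^1.5 = 0.184.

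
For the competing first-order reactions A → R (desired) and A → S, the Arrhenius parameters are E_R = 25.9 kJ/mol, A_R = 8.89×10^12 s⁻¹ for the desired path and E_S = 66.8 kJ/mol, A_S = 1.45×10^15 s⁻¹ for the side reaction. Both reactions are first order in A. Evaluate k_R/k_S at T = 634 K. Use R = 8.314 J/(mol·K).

14.4

Since both paths have the same order in A, the concentration cancels and S_{R/S} = k_R/k_S = (A_R/A_S)·exp[(E_S−E_R)/(RT)].
(E_S−E_R)/(RT) = (66.8−25.9)×10³/(8.314×634) = 40900/5271 = 7.759.
k_R/k_S = (8.89×10^12/1.45×10^15)·exp(7.759) = 0.006131 × 2343 = 14.4.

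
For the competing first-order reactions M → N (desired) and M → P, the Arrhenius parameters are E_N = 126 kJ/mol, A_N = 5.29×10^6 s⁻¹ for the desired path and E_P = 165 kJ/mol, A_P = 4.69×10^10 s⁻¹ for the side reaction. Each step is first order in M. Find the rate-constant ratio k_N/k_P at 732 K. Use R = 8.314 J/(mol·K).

0.0685

With equal orders, S_{N/P} = k_N/k_P = (A_N/A_P)·exp[(E_P−E_N)/(RT)].
(E_P−E_N)/(RT) = (165−126)×10³/(8.314×732) = 39000/6086 = 6.408.
k_N/k_P = (5.29×10^6/4.69×10^10)·exp(6.408) = 1.128×10^-4 × 606.9 = 0.0685.
Since E_N < E_P, lowering the temperature improves selectivity toward N.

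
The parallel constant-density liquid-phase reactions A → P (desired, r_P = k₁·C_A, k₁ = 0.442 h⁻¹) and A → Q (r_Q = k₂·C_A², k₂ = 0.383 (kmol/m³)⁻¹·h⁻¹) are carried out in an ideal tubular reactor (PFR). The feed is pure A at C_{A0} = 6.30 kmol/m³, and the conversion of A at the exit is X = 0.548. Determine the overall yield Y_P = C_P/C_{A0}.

C_A = C_{A0}(1−X) = 2.848 kmol/m³.
Along a PFR/batch, dC_P/dC_A = −r_P/(r_P+r_Q) = −k₁/(k₁+k₂·C_A).
Integrating from C_{A0} to C_A: C_P = (0.442/0.383)·ln[(0.442+0.383·6.30)/(0.442+0.383·2.85)] = 1.154·ln(2.855/1.533) = 0.7179 kmol/m³.
Y_P = C_P/C_{A0} = 0.7179/6.30 = 0.114.

0.114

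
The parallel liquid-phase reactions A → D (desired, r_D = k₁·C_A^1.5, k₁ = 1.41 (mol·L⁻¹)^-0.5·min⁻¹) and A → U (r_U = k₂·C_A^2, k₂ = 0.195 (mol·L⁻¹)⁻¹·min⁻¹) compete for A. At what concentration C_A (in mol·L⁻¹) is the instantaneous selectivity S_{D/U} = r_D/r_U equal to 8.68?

S_{D/U} = (k₁/k₂)·C_A^-0.5 ⇒ C_A = (S·k₂/k₁)^(-2).
= (8.68×0.195/1.41)^(-2) = (1.200)^(-2) = 0.694 mol·L⁻¹.

0.694 mol·L⁻¹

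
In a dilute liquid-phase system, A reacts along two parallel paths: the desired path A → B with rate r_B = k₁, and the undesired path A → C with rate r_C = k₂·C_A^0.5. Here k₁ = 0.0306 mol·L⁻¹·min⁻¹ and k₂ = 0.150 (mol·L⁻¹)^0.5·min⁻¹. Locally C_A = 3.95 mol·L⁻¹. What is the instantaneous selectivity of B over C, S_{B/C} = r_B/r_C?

0.103

S_{B/C} = r_B/r_C = (k₁)/(k₂·C_A^0.5) = (k₁/k₂)·C_A^-0.5.
= (0.0306) / (0.150×3.950^0.5) = 0.03060/0.2981 = 0.103.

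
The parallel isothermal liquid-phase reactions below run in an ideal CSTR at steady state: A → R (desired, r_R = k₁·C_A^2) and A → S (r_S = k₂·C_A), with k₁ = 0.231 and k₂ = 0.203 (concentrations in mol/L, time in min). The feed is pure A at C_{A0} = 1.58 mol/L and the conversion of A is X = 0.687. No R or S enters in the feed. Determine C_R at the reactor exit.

Exit C_A = C_{A0}(1−X) = 1.58×0.313 = 0.4945 mol/L.
Rates in a CSTR are evaluated at the outlet concentration: r_R = 0.231×0.4945^2 = 0.05650, r_S = 0.203×0.4945 = 0.1004.
Fraction of consumed A going to R: r_R/(r_R+r_S) = 0.3601.
C_R = 0.3601·C_{A0}·X = 0.3601×1.58×0.687 = 0.391 mol/L.

0.391 mol/L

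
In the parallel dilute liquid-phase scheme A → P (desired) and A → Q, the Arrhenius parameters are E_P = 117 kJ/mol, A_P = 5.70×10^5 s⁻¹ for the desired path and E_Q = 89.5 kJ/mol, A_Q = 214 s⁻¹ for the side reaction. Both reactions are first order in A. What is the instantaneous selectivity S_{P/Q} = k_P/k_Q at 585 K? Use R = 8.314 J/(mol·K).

9.33

k_P/k_Q = (A_P/A_Q)·exp[−(E_P−E_Q)/(RT)] = (A_P/A_Q)·exp[(E_Q−E_P)/(RT)].
(E_Q−E_P)/(RT) = (89.5−117)×10³/(8.314×585) = -27500/4864 = -5.654.
k_P/k_Q = (5.70×10^5/214)·exp(-5.654) = 2664 × 0.003503 = 9.33.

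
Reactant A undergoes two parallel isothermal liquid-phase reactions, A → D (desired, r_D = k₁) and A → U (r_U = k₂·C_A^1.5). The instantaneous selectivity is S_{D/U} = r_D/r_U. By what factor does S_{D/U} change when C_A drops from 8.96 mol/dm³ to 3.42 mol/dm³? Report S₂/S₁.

S_{D/U} = (k₁/k₂)·C_A^-1.5, so S₂/S₁ = (C_{A,2}/C_{A,1})^-1.5.
= (3.42/8.96)^(-1.5) = (0.3817)^(-1.5) = 4.24.
Selectivity toward D rises as C_A falls — low-concentration operation is favoured.

4.24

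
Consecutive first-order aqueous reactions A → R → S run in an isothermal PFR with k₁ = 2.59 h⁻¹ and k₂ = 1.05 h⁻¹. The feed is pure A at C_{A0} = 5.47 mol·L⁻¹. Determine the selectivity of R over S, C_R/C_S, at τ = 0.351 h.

4.36

The intermediate concentration in a first-order A→B→C sequence is C_R = k₁C_{A0}(e^(−k₁τ) − e^(−k₂τ))/(k₂−k₁).
e^(−k₁τ) = e^(−2.59×0.351) = e^(−0.9091) = 0.4029; e^(−k₂τ) = e^(−0.3685) = 0.6917.
C_R = 2.59×5.47/(1.05−2.59) × (0.4029−0.6917) = (-9.200)×(-0.2888) = 2.657 mol·L⁻¹.
C_A = C_{A0}e^(−k₁τ) = 2.204 mol·L⁻¹, so C_S = C_{A0}−C_A−C_R = 0.6089 mol·L⁻¹; C_R/C_S = 4.36.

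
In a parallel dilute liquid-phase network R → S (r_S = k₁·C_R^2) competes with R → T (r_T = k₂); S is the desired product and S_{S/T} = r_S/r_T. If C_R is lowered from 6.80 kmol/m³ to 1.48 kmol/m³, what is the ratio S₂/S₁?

S_{S/T} = (k₁/k₂)·C_R^2, so S₂/S₁ = (C_{R,2}/C_{R,1})^2.
= (1.48/6.80)^2 = (0.2176)^2 = 0.0474.
Selectivity toward S falls as C_R falls — high-concentration operation is favoured.

0.0474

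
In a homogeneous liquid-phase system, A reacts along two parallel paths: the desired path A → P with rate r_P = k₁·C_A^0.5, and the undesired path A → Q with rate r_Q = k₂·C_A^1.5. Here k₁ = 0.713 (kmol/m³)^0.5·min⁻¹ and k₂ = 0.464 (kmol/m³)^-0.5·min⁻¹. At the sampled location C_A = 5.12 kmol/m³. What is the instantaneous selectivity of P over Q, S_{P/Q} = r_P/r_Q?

S_{P/Q} = r_P/r_Q = (k₁·C_A^0.5)/(k₂·C_A^1.5) = (k₁/k₂)·C_A⁻¹.
= (0.713×5.120^0.5) / (0.464×5.120^1.5) = 1.613/5.376 = 0.300.
The undesired path is higher order in A, so low C_A (CSTR or dilute feed) favours P.

0.300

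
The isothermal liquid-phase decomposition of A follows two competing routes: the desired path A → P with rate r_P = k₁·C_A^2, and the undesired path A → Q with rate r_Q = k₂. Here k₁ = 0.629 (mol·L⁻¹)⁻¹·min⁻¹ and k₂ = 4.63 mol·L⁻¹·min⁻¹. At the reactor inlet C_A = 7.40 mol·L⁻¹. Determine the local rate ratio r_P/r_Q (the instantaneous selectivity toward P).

S_{P/Q} = r_P/r_Q = (k₁·C_A^2)/(k₂) = (k₁/k₂)·C_A^2.
= (0.629×7.400^2) / (4.63) = 34.44/4.630 = 7.44.
Since the desired path is higher order in A, keeping C_A high (PFR or concentrated feed) favours P.

7.44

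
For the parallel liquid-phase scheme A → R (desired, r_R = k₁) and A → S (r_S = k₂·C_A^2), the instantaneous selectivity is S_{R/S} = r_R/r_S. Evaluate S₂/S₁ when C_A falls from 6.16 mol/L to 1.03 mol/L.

35.8

S_{R/S} = (k₁/k₂)·C_A^-2, so S₂/S₁ = (C_{A,2}/C_{A,1})^-2.
= (1.03/6.16)^(-2) = (0.1672)^(-2) = 35.8.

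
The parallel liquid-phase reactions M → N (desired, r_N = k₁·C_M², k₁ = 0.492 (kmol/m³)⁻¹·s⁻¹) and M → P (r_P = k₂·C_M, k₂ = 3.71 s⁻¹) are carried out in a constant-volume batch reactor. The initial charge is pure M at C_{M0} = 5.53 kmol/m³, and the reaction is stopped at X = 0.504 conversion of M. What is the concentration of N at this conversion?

0.979 kmol/m³

C_M = C_{M0}(1−X) = 2.743 kmol/m³.
Along a PFR/batch, dC_P/dC_M = −r_P/(r_N+r_P) = −k₂/(k₂+k₁·C_M).
Integrating from C_{M0} to C_M: C_P = (3.71/0.492)·ln[(3.71+0.492·5.53)/(3.71+0.492·2.74)] = 7.541·ln(6.431/5.059) = 1.808 kmol/m³.
Then C_N = (C_{M0}−C_M) − C_P = 2.787 − 1.808 = 0.9787 kmol/m³.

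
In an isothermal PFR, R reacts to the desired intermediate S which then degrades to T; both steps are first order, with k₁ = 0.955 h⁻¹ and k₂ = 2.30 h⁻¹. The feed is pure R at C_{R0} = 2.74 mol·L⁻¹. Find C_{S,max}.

0.610 mol·L⁻¹

For a first-order series the maximum intermediate yield is C_{S,max}/C_{R0} = (k₁/k₂)^[k₂/(k₂−k₁)].
= (0.955/2.30)^(2.30/(2.30−0.955)) = (0.4152)^(1.710) = 0.2225.
C_{S,max} = 0.2225×2.74 = 0.610 mol·L⁻¹.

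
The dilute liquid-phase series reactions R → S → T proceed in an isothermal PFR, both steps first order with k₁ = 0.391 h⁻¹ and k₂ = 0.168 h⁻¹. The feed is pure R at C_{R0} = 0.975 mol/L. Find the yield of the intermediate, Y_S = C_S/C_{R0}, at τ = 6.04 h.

Solving the coupled first-order balances gives C_S(τ) = [k₁/(k₂−k₁)]·C_{R0}·(e^(−k₁τ) − e^(−k₂τ)).
e^(−k₁τ) = e^(−0.391×6.04) = e^(−2.362) = 0.09427; e^(−k₂τ) = e^(−1.015) = 0.3625.
C_S = 0.391×0.975/(0.168−0.391) × (0.09427−0.3625) = (-1.710)×(-0.2682) = 0.4586 mol/L.
Y_S = C_S/C_{R0} = 0.4586/0.975 = 0.470.

0.470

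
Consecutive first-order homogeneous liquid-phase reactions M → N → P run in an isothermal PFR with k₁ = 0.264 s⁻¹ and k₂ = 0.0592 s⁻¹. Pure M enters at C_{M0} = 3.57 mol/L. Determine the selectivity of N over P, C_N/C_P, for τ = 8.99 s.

The intermediate concentration in a first-order A→B→C sequence is C_N = k₁C_{M0}(e^(−k₁τ) − e^(−k₂τ))/(k₂−k₁).
e^(−k₁τ) = e^(−0.264×8.99) = e^(−2.373) = 0.09317; e^(−k₂τ) = e^(−0.5322) = 0.5873.
C_N = 0.264×3.57/(0.0592−0.264) × (0.09317−0.5873) = (-4.602)×(-0.4941) = 2.274 mol/L.
C_M = C_{M0}e^(−k₁τ) = 0.3326 mol/L, so C_P = C_{M0}−C_M−C_N = 0.9634 mol/L; C_N/C_P = 2.36.

2.36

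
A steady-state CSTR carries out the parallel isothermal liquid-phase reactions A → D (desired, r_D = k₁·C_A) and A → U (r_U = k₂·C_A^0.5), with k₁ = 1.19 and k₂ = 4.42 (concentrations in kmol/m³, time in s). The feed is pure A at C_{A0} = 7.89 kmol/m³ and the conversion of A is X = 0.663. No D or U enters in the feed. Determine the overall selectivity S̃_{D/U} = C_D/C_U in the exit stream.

0.439

Exit C_A = C_{A0}(1−X) = 7.89×0.337 = 2.659 kmol/m³.
A CSTR operates uniformly at the exit composition, giving r_D = 3.164 and r_U = 7.207 (each k·C_A^n at C_A = 2.659).
Overall selectivity = C_D/C_U = r_Dτ/(r_Uτ) = r_D/r_U = 0.439.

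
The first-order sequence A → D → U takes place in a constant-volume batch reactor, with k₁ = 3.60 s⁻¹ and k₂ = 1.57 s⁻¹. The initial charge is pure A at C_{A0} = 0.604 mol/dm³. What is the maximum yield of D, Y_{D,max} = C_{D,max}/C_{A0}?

At the optimum, C_{D,max}/C_{A0} = (k₁/k₂)^[k₂/(k₂−k₁)].
= (3.60/1.57)^(1.57/(1.57−3.60)) = (2.293)^(-0.7734) = 0.5263.

0.526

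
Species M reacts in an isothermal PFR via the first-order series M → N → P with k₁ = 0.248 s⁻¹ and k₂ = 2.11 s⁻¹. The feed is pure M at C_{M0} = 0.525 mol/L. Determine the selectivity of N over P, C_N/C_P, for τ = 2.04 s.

0.246

For first-order series with pure M initially, C_N(τ) = k₁C_{M0}/(k₂−k₁)·(e^(−k₁τ) − e^(−k₂τ)).
e^(−k₁τ) = e^(−0.248×2.04) = e^(−0.5059) = 0.6030; e^(−k₂τ) = e^(−4.304) = 0.01351.
C_N = 0.248×0.525/(2.11−0.248) × (0.6030−0.01351) = 0.06992×0.5894 = 0.04122 mol/L.
C_M = C_{M0}e^(−k₁τ) = 0.3165 mol/L, so C_P = C_{M0}−C_M−C_N = 0.1672 mol/L; C_N/C_P = 0.246.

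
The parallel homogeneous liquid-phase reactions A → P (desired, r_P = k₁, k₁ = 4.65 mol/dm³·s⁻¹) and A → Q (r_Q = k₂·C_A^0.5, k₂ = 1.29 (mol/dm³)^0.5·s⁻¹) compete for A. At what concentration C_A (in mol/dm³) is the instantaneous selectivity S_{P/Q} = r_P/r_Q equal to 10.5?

S_{P/Q} = (k₁/k₂)·C_A^-0.5 ⇒ C_A = (S·k₂/k₁)^(-2).
= (10.5×1.29/4.65)^(-2) = (2.913)^(-2) = 0.118 mol/dm³.

0.118 mol/dm³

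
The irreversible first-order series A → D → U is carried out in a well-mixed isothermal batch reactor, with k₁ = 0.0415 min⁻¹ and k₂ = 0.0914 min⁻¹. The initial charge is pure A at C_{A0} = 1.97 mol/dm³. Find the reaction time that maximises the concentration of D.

15.8 min

For first-order series the maximum of C_D occurs at t_opt = ln(k₂/k₁)/(k₂−k₁).
= ln(0.0914/0.0415)/(0.0914−0.0415) = ln(2.202)/0.04990 = 0.7896/0.04990 = 15.8 min.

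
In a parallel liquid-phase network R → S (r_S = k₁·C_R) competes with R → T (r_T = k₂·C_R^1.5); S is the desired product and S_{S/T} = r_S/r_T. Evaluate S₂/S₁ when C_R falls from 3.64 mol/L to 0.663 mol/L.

S_{S/T} = (k₁/k₂)·C_R^-0.5, so S₂/S₁ = (C_{R,2}/C_{R,1})^-0.5.
= (0.663/3.64)^(-0.5) = (0.1821)^(-0.5) = 2.34.
Selectivity toward S rises as C_R falls — low-concentration operation is favoured.

2.34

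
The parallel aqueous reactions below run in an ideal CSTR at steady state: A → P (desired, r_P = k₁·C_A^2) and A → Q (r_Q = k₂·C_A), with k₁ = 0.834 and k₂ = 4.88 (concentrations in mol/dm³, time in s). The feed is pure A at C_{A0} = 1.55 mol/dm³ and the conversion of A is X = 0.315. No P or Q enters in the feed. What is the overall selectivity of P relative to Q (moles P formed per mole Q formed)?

Exit C_A = C_{A0}(1−X) = 1.55×0.685 = 1.062 mol/dm³.
A CSTR operates uniformly at the exit composition, giving r_P = 0.9402 and r_Q = 5.181 (each k·C_A^n at C_A = 1.062).
Overall selectivity = C_P/C_Q = r_Pτ/(r_Qτ) = r_P/r_Q = 0.181.

0.181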